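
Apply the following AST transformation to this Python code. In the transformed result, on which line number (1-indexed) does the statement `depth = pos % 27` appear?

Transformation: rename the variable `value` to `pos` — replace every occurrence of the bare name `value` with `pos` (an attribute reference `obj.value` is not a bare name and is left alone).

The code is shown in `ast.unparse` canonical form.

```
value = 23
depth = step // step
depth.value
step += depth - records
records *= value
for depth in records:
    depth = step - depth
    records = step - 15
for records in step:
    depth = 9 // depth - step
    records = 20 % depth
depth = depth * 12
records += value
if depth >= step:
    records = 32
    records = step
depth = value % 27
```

17

Transformed code:
pos = 23
depth = step // step
depth.value
step += depth - records
records *= pos
for depth in records:
    depth = step - depth
    records = step - 15
for records in step:
    depth = 9 // depth - step
    records = 20 % depth
depth = depth * 12
records += pos
if depth >= step:
    records = 32
    records = step
depth = pos % 27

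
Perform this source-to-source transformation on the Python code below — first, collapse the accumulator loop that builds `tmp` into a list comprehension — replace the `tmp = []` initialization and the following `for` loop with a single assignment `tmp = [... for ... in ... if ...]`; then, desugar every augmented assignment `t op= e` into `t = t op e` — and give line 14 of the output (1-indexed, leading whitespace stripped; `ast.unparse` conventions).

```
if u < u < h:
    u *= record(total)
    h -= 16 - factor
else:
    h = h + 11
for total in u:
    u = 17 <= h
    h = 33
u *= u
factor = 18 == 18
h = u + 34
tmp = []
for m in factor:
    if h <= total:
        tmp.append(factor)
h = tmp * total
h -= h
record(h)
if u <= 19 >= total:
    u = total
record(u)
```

Transformed code:
if u < u < h:
    u = u * record(total)
    h = h - (16 - factor)
else:
    h = h + 11
for total in u:
    u = 17 <= h
    h = 33
u = u * u
factor = 18 == 18
h = u + 34
tmp = [factor for m in factor if h <= total]
h = tmp * total
h = h - h
record(h)
if u <= 19 >= total:
    u = total
record(u)

h = h - h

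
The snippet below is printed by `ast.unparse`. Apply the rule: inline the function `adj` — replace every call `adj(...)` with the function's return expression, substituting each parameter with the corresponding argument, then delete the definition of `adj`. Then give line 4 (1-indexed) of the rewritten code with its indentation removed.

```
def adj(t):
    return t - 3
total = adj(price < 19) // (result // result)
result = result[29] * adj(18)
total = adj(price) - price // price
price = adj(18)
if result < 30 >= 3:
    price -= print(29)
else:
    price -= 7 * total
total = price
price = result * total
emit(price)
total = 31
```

price = 18 - 3

Transformed code:
total = ((price < 19) - 3) // (result // result)
result = result[29] * (18 - 3)
total = price - 3 - price // price
price = 18 - 3
if result < 30 >= 3:
    price -= print(29)
else:
    price -= 7 * total
total = price
price = result * total
emit(price)
total = 31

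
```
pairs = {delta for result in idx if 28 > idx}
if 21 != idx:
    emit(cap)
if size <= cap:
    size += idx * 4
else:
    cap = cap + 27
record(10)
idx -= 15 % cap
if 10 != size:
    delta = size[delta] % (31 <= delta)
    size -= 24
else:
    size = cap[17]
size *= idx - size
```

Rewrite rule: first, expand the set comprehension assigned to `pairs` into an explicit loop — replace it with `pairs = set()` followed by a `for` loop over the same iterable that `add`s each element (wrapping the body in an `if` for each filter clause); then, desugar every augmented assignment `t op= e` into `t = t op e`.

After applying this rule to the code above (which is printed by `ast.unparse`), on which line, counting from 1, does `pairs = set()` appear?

Transformed code:
pairs = set()
for result in idx:
    if 28 > idx:
        pairs.add(delta)
if 21 != idx:
    emit(cap)
if size <= cap:
    size = size + idx * 4
else:
    cap = cap + 27
record(10)
idx = idx - 15 % cap
if 10 != size:
    delta = size[delta] % (31 <= delta)
    size = size - 24
else:
    size = cap[17]
size = size * (idx - size)

1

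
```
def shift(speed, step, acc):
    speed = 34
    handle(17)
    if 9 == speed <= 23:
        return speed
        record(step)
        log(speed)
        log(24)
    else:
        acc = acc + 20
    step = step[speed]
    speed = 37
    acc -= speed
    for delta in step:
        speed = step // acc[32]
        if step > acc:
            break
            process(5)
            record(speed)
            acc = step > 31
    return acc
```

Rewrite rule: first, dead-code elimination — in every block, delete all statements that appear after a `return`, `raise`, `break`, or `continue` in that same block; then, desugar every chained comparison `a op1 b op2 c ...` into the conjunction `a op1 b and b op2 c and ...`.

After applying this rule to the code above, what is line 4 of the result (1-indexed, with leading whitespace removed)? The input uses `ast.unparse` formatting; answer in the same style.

if 9 == speed and speed <= 23:

Transformed code:
def shift(speed, step, acc):
    speed = 34
    handle(17)
    if 9 == speed and speed <= 23:
        return speed
    else:
        acc = acc + 20
    step = step[speed]
    speed = 37
    acc -= speed
    for delta in step:
        speed = step // acc[32]
        if step > acc:
            break
    return acc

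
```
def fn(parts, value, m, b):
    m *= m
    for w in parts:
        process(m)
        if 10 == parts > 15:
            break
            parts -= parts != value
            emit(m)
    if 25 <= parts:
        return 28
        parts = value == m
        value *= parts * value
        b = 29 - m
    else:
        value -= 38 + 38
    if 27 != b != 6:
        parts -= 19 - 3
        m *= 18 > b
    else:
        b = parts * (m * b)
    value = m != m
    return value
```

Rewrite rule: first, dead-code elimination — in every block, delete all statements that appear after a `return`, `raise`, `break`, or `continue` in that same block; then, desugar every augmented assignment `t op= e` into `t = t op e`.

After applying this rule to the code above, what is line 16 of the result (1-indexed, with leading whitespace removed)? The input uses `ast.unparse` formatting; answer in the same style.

Transformed code:
def fn(parts, value, m, b):
    m = m * m
    for w in parts:
        process(m)
        if 10 == parts > 15:
            break
    if 25 <= parts:
        return 28
    else:
        value = value - (38 + 38)
    if 27 != b != 6:
        parts = parts - (19 - 3)
        m = m * (18 > b)
    else:
        b = parts * (m * b)
    value = m != m
    return value

value = m != m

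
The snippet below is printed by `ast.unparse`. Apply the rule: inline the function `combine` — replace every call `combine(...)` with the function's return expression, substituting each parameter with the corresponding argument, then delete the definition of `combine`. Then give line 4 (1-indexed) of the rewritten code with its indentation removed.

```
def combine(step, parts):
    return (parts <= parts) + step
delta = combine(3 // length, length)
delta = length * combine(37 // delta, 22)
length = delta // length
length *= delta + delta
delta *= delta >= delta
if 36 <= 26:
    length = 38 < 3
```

Transformed code:
delta = (length <= length) + 3 // length
delta = length * ((22 <= 22) + 37 // delta)
length = delta // length
length *= delta + delta
delta *= delta >= delta
if 36 <= 26:
    length = 38 < 3

length *= delta + delta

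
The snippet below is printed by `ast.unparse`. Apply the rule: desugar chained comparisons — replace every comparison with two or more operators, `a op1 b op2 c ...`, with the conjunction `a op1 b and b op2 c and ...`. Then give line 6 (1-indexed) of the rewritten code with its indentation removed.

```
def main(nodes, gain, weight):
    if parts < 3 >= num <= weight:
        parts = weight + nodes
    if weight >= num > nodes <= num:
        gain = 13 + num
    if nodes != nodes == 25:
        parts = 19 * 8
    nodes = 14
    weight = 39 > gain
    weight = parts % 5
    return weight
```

if nodes != nodes and nodes == 25:

Transformed code:
def main(nodes, gain, weight):
    if parts < 3 and 3 >= num and (num <= weight):
        parts = weight + nodes
    if weight >= num and num > nodes and (nodes <= num):
        gain = 13 + num
    if nodes != nodes and nodes == 25:
        parts = 19 * 8
    nodes = 14
    weight = 39 > gain
    weight = parts % 5
    return weight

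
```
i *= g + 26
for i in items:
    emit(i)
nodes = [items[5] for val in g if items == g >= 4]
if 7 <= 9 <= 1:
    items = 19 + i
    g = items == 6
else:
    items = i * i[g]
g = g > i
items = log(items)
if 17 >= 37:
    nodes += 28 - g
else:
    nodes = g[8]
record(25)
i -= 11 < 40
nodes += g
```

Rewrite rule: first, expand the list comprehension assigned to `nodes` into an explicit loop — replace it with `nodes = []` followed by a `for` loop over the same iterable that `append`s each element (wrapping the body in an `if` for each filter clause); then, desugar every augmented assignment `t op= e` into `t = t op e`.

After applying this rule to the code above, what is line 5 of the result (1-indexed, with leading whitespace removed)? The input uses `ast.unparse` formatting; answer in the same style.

for val in g:

Transformed code:
i = i * (g + 26)
for i in items:
    emit(i)
nodes = []
for val in g:
    if items == g >= 4:
        nodes.append(items[5])
if 7 <= 9 <= 1:
    items = 19 + i
    g = items == 6
else:
    items = i * i[g]
g = g > i
items = log(items)
if 17 >= 37:
    nodes = nodes + (28 - g)
else:
    nodes = g[8]
record(25)
i = i - (11 < 40)
nodes = nodes + g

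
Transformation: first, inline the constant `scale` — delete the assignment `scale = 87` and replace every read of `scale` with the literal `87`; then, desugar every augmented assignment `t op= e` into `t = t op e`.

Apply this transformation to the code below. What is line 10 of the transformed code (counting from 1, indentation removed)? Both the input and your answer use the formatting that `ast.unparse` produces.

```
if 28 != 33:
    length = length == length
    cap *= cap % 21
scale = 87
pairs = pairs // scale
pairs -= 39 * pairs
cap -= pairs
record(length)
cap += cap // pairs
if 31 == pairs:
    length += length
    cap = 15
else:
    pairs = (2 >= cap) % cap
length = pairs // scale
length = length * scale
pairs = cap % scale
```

length = length + length

Transformed code:
if 28 != 33:
    length = length == length
    cap = cap * (cap % 21)
pairs = pairs // 87
pairs = pairs - 39 * pairs
cap = cap - pairs
record(length)
cap = cap + cap // pairs
if 31 == pairs:
    length = length + length
    cap = 15
else:
    pairs = (2 >= cap) % cap
length = pairs // 87
length = length * 87
pairs = cap % 87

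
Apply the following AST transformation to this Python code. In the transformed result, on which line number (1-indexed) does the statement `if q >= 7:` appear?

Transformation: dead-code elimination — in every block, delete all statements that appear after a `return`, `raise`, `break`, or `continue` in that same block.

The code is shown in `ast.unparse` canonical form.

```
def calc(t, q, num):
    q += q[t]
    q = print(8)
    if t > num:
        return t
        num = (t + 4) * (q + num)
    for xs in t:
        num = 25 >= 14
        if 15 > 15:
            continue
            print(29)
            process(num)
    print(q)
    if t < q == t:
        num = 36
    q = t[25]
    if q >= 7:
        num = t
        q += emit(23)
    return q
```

Transformed code:
def calc(t, q, num):
    q += q[t]
    q = print(8)
    if t > num:
        return t
    for xs in t:
        num = 25 >= 14
        if 15 > 15:
            continue
    print(q)
    if t < q == t:
        num = 36
    q = t[25]
    if q >= 7:
        num = t
        q += emit(23)
    return q

14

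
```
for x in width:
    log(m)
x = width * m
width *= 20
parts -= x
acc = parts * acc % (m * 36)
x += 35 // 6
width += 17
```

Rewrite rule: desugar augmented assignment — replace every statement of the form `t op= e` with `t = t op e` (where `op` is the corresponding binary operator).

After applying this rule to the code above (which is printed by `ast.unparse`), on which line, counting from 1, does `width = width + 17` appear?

Transformed code:
for x in width:
    log(m)
x = width * m
width = width * 20
parts = parts - x
acc = parts * acc % (m * 36)
x = x + 35 // 6
width = width + 17

8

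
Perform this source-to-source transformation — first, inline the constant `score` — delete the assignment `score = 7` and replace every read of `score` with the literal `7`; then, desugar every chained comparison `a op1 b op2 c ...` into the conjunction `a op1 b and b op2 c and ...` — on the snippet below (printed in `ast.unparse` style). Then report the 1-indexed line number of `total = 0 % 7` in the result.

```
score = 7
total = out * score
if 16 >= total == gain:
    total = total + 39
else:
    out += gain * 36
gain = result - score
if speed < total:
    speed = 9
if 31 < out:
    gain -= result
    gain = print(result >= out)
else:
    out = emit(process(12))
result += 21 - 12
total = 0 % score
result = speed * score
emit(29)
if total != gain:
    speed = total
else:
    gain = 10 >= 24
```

15

Transformed code:
total = out * 7
if 16 >= total and total == gain:
    total = total + 39
else:
    out += gain * 36
gain = result - 7
if speed < total:
    speed = 9
if 31 < out:
    gain -= result
    gain = print(result >= out)
else:
    out = emit(process(12))
result += 21 - 12
total = 0 % 7
result = speed * 7
emit(29)
if total != gain:
    speed = total
else:
    gain = 10 >= 24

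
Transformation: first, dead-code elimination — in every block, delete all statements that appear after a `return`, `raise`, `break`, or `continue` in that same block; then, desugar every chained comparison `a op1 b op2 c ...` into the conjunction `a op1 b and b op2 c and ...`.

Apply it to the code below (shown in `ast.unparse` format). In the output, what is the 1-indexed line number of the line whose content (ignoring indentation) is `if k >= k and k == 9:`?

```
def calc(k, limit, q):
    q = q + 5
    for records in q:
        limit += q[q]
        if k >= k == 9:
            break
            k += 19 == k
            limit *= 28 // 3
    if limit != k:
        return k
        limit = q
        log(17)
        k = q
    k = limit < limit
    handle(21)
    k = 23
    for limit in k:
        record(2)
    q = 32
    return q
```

5

Transformed code:
def calc(k, limit, q):
    q = q + 5
    for records in q:
        limit += q[q]
        if k >= k and k == 9:
            break
    if limit != k:
        return k
    k = limit < limit
    handle(21)
    k = 23
    for limit in k:
        record(2)
    q = 32
    return q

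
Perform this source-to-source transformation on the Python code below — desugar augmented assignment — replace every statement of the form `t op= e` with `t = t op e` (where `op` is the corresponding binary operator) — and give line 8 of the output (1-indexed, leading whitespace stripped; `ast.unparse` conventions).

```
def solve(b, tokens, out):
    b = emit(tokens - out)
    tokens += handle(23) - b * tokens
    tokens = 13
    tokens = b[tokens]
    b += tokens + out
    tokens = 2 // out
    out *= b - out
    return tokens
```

out = out * (b - out)

Transformed code:
def solve(b, tokens, out):
    b = emit(tokens - out)
    tokens = tokens + (handle(23) - b * tokens)
    tokens = 13
    tokens = b[tokens]
    b = b + (tokens + out)
    tokens = 2 // out
    out = out * (b - out)
    return tokens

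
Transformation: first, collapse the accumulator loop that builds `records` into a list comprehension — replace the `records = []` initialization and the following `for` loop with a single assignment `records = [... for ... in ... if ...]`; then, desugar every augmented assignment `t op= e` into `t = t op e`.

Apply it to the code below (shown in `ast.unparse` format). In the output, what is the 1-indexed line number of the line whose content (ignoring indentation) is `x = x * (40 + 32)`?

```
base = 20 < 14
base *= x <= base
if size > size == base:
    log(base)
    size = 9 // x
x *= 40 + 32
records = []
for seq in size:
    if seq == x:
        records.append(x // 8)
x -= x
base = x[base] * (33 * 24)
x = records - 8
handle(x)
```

Transformed code:
base = 20 < 14
base = base * (x <= base)
if size > size == base:
    log(base)
    size = 9 // x
x = x * (40 + 32)
records = [x // 8 for seq in size if seq == x]
x = x - x
base = x[base] * (33 * 24)
x = records - 8
handle(x)

6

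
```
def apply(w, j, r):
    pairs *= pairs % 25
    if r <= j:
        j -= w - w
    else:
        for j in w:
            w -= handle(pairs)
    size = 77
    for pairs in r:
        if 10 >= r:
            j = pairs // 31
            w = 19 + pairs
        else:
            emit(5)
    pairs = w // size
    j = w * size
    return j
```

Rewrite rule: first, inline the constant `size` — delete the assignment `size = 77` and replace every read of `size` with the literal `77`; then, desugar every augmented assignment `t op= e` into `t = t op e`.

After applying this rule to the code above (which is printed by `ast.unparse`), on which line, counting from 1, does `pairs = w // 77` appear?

Transformed code:
def apply(w, j, r):
    pairs = pairs * (pairs % 25)
    if r <= j:
        j = j - (w - w)
    else:
        for j in w:
            w = w - handle(pairs)
    for pairs in r:
        if 10 >= r:
            j = pairs // 31
            w = 19 + pairs
        else:
            emit(5)
    pairs = w // 77
    j = w * 77
    return j

14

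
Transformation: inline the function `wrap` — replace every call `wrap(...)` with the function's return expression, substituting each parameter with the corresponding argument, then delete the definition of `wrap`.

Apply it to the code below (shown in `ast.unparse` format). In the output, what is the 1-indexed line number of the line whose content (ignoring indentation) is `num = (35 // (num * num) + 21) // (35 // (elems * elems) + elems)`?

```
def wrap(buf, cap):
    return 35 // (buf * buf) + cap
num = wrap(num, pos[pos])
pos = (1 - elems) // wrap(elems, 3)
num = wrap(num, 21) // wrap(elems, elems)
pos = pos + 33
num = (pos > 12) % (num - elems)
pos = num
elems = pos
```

Transformed code:
num = 35 // (num * num) + pos[pos]
pos = (1 - elems) // (35 // (elems * elems) + 3)
num = (35 // (num * num) + 21) // (35 // (elems * elems) + elems)
pos = pos + 33
num = (pos > 12) % (num - elems)
pos = num
elems = pos

3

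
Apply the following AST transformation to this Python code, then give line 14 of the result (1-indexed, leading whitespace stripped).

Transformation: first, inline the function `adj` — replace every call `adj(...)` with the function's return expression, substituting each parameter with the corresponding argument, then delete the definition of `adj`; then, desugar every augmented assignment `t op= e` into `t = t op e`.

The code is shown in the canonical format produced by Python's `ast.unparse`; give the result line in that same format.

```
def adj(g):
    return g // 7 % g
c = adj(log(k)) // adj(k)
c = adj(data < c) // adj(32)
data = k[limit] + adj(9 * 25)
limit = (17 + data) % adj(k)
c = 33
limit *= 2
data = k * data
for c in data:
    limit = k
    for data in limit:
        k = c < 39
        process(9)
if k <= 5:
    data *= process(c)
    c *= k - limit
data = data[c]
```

Transformed code:
c = log(k) // 7 % log(k) // (k // 7 % k)
c = (data < c) // 7 % (data < c) // (32 // 7 % 32)
data = k[limit] + 9 * 25 // 7 % (9 * 25)
limit = (17 + data) % (k // 7 % k)
c = 33
limit = limit * 2
data = k * data
for c in data:
    limit = k
    for data in limit:
        k = c < 39
        process(9)
if k <= 5:
    data = data * process(c)
    c = c * (k - limit)
data = data[c]

data = data * process(c)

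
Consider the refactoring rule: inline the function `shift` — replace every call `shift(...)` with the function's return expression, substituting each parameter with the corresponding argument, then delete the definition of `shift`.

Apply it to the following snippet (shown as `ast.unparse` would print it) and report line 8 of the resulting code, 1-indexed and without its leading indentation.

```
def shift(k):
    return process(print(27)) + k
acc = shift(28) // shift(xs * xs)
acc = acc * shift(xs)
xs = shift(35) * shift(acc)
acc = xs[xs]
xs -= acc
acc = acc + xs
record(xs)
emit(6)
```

Transformed code:
acc = (process(print(27)) + 28) // (process(print(27)) + xs * xs)
acc = acc * (process(print(27)) + xs)
xs = (process(print(27)) + 35) * (process(print(27)) + acc)
acc = xs[xs]
xs -= acc
acc = acc + xs
record(xs)
emit(6)

emit(6)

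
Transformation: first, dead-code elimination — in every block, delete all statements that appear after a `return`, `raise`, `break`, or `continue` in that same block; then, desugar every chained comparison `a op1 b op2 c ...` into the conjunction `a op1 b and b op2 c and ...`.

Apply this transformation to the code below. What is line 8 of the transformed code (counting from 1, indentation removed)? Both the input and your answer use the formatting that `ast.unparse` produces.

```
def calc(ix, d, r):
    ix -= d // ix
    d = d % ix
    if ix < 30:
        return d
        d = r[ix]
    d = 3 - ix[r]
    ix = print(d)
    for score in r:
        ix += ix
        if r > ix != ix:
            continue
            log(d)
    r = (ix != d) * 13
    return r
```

for score in r:

Transformed code:
def calc(ix, d, r):
    ix -= d // ix
    d = d % ix
    if ix < 30:
        return d
    d = 3 - ix[r]
    ix = print(d)
    for score in r:
        ix += ix
        if r > ix and ix != ix:
            continue
    r = (ix != d) * 13
    return r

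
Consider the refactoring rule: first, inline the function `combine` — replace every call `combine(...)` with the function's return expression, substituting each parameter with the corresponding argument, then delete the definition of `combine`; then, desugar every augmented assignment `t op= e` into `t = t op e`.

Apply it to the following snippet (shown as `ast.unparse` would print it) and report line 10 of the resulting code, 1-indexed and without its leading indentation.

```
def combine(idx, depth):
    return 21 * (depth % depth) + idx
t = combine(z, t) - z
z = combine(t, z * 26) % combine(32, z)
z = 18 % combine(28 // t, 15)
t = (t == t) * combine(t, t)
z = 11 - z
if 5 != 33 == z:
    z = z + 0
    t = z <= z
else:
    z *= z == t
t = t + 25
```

z = z * (z == t)

Transformed code:
t = 21 * (t % t) + z - z
z = (21 * (z * 26 % (z * 26)) + t) % (21 * (z % z) + 32)
z = 18 % (21 * (15 % 15) + 28 // t)
t = (t == t) * (21 * (t % t) + t)
z = 11 - z
if 5 != 33 == z:
    z = z + 0
    t = z <= z
else:
    z = z * (z == t)
t = t + 25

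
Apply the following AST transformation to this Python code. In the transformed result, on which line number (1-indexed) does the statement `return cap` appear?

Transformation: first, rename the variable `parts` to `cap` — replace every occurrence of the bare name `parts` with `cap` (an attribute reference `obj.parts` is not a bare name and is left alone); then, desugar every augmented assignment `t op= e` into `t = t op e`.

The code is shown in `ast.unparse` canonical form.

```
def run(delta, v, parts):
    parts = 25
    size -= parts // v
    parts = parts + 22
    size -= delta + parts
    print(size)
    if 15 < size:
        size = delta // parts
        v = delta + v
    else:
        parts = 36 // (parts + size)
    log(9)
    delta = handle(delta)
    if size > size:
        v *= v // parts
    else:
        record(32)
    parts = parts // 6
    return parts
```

Transformed code:
def run(delta, v, cap):
    cap = 25
    size = size - cap // v
    cap = cap + 22
    size = size - (delta + cap)
    print(size)
    if 15 < size:
        size = delta // cap
        v = delta + v
    else:
        cap = 36 // (cap + size)
    log(9)
    delta = handle(delta)
    if size > size:
        v = v * (v // cap)
    else:
        record(32)
    cap = cap // 6
    return cap

19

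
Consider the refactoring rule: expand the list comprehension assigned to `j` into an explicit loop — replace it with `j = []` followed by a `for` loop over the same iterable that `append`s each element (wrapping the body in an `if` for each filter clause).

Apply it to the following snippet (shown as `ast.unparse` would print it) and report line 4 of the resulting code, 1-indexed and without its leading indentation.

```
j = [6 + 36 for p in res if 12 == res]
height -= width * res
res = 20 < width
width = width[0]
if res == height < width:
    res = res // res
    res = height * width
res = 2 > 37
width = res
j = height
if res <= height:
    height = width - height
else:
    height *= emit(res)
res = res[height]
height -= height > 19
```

j.append(6 + 36)

Transformed code:
j = []
for p in res:
    if 12 == res:
        j.append(6 + 36)
height -= width * res
res = 20 < width
width = width[0]
if res == height < width:
    res = res // res
    res = height * width
res = 2 > 37
width = res
j = height
if res <= height:
    height = width - height
else:
    height *= emit(res)
res = res[height]
height -= height > 19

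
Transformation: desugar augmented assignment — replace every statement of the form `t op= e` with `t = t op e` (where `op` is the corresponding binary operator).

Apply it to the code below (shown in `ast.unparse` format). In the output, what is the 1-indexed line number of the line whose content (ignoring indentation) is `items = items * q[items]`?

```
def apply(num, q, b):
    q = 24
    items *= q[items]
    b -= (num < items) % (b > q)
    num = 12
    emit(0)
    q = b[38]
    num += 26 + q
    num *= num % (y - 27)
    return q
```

3

Transformed code:
def apply(num, q, b):
    q = 24
    items = items * q[items]
    b = b - (num < items) % (b > q)
    num = 12
    emit(0)
    q = b[38]
    num = num + (26 + q)
    num = num * (num % (y - 27))
    return q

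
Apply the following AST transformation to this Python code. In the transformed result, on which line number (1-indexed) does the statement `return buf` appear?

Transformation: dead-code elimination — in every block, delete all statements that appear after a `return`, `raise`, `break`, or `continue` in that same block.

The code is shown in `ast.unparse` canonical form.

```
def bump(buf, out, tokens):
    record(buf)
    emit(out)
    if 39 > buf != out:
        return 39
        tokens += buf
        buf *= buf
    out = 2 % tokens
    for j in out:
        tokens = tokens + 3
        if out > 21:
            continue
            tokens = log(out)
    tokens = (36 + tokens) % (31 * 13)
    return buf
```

12

Transformed code:
def bump(buf, out, tokens):
    record(buf)
    emit(out)
    if 39 > buf != out:
        return 39
    out = 2 % tokens
    for j in out:
        tokens = tokens + 3
        if out > 21:
            continue
    tokens = (36 + tokens) % (31 * 13)
    return buf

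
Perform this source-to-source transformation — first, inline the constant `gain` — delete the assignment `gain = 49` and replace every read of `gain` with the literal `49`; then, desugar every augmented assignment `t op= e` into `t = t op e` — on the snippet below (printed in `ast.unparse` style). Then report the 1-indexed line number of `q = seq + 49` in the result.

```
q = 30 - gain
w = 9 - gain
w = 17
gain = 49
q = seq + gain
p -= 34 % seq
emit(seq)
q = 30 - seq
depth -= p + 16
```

Transformed code:
q = 30 - 49
w = 9 - 49
w = 17
q = seq + 49
p = p - 34 % seq
emit(seq)
q = 30 - seq
depth = depth - (p + 16)

4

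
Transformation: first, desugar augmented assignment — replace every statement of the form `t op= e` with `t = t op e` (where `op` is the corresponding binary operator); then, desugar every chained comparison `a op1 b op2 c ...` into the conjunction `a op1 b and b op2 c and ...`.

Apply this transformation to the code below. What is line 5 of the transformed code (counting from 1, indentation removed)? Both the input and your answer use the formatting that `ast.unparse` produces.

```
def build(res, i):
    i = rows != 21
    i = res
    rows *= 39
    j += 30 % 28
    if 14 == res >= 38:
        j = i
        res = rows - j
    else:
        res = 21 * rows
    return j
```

j = j + 30 % 28

Transformed code:
def build(res, i):
    i = rows != 21
    i = res
    rows = rows * 39
    j = j + 30 % 28
    if 14 == res and res >= 38:
        j = i
        res = rows - j
    else:
        res = 21 * rows
    return j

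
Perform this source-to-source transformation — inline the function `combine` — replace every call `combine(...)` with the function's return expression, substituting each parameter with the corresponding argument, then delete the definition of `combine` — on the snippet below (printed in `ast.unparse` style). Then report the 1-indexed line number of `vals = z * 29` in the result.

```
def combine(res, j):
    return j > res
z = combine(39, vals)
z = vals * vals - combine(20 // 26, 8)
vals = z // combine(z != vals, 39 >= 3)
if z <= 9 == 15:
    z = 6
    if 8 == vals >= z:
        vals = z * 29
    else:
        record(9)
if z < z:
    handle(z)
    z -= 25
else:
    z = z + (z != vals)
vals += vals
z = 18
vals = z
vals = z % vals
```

Transformed code:
z = vals > 39
z = vals * vals - (8 > 20 // 26)
vals = z // ((39 >= 3) > (z != vals))
if z <= 9 == 15:
    z = 6
    if 8 == vals >= z:
        vals = z * 29
    else:
        record(9)
if z < z:
    handle(z)
    z -= 25
else:
    z = z + (z != vals)
vals += vals
z = 18
vals = z
vals = z % vals

7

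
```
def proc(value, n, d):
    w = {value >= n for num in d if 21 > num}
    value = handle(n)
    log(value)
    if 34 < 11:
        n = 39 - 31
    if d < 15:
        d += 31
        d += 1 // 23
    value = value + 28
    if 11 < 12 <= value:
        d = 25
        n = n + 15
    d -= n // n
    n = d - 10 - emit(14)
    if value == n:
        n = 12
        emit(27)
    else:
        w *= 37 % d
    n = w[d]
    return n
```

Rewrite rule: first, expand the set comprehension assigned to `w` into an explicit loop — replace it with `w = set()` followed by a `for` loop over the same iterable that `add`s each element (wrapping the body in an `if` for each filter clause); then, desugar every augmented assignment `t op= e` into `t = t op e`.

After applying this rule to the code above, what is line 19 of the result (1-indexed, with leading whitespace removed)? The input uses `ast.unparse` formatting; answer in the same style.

if value == n:

Transformed code:
def proc(value, n, d):
    w = set()
    for num in d:
        if 21 > num:
            w.add(value >= n)
    value = handle(n)
    log(value)
    if 34 < 11:
        n = 39 - 31
    if d < 15:
        d = d + 31
        d = d + 1 // 23
    value = value + 28
    if 11 < 12 <= value:
        d = 25
        n = n + 15
    d = d - n // n
    n = d - 10 - emit(14)
    if value == n:
        n = 12
        emit(27)
    else:
        w = w * (37 % d)
    n = w[d]
    return n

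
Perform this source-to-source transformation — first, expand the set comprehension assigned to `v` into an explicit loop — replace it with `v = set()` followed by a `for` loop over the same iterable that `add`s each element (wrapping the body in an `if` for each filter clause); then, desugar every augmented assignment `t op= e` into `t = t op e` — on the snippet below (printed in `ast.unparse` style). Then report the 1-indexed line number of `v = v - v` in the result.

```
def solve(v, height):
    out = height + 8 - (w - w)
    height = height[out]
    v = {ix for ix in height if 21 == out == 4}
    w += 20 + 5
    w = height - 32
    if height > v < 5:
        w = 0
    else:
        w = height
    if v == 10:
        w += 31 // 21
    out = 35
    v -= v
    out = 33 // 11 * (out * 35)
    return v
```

Transformed code:
def solve(v, height):
    out = height + 8 - (w - w)
    height = height[out]
    v = set()
    for ix in height:
        if 21 == out == 4:
            v.add(ix)
    w = w + (20 + 5)
    w = height - 32
    if height > v < 5:
        w = 0
    else:
        w = height
    if v == 10:
        w = w + 31 // 21
    out = 35
    v = v - v
    out = 33 // 11 * (out * 35)
    return v

17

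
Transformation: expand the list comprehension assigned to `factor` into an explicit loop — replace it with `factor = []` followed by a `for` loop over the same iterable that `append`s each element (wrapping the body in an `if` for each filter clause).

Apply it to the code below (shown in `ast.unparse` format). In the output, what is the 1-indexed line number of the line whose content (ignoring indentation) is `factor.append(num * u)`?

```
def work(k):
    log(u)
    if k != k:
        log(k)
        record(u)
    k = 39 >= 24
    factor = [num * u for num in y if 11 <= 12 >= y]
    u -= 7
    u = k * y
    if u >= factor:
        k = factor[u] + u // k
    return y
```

10

Transformed code:
def work(k):
    log(u)
    if k != k:
        log(k)
        record(u)
    k = 39 >= 24
    factor = []
    for num in y:
        if 11 <= 12 >= y:
            factor.append(num * u)
    u -= 7
    u = k * y
    if u >= factor:
        k = factor[u] + u // k
    return y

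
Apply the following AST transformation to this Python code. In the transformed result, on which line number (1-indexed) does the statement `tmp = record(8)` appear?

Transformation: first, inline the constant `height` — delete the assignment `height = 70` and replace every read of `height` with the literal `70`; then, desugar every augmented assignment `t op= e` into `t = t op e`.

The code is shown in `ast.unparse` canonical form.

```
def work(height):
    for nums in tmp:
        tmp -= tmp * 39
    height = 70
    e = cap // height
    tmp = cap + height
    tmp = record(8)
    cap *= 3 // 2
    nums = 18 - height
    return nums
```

Transformed code:
def work(height):
    for nums in tmp:
        tmp = tmp - tmp * 39
    e = cap // 70
    tmp = cap + 70
    tmp = record(8)
    cap = cap * (3 // 2)
    nums = 18 - 70
    return nums

6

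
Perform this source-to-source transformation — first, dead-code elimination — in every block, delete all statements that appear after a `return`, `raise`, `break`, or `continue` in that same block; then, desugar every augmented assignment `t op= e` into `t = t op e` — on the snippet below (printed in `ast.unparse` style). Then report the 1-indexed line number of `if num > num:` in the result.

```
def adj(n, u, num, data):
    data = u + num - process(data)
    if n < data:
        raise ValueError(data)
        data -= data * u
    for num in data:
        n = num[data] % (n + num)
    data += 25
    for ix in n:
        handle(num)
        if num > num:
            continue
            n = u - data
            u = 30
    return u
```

Transformed code:
def adj(n, u, num, data):
    data = u + num - process(data)
    if n < data:
        raise ValueError(data)
    for num in data:
        n = num[data] % (n + num)
    data = data + 25
    for ix in n:
        handle(num)
        if num > num:
            continue
    return u

10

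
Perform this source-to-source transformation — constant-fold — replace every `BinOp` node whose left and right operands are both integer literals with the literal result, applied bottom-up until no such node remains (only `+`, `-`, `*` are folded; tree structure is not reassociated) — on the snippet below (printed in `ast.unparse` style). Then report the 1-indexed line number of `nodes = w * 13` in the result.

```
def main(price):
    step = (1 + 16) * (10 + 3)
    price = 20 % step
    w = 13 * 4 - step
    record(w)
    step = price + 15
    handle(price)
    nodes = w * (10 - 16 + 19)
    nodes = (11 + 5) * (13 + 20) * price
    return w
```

8

Transformed code:
def main(price):
    step = 221
    price = 20 % step
    w = 52 - step
    record(w)
    step = price + 15
    handle(price)
    nodes = w * 13
    nodes = 528 * price
    return w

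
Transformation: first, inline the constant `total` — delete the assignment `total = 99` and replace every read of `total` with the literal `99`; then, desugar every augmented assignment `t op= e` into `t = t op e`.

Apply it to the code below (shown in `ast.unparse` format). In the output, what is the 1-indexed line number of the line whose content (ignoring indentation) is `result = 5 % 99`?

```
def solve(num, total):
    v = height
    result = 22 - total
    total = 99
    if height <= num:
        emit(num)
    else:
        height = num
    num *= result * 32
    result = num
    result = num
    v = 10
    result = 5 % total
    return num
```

12

Transformed code:
def solve(num, total):
    v = height
    result = 22 - 99
    if height <= num:
        emit(num)
    else:
        height = num
    num = num * (result * 32)
    result = num
    result = num
    v = 10
    result = 5 % 99
    return num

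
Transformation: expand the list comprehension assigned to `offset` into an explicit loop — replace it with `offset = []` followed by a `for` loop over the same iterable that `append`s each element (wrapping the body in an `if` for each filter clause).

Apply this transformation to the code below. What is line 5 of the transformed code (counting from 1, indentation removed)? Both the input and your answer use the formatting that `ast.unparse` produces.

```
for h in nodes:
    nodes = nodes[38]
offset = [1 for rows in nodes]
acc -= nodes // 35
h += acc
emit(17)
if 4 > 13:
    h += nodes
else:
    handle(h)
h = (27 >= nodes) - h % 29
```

offset.append(1)

Transformed code:
for h in nodes:
    nodes = nodes[38]
offset = []
for rows in nodes:
    offset.append(1)
acc -= nodes // 35
h += acc
emit(17)
if 4 > 13:
    h += nodes
else:
    handle(h)
h = (27 >= nodes) - h % 29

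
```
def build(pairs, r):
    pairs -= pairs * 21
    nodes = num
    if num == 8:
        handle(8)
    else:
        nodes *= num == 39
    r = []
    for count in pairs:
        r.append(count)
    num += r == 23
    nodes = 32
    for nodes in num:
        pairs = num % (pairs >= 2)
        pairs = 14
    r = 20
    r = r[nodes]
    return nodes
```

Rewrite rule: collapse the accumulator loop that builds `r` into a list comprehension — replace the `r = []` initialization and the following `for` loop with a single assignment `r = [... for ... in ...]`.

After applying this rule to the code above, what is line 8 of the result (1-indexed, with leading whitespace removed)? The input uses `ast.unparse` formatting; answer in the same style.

Transformed code:
def build(pairs, r):
    pairs -= pairs * 21
    nodes = num
    if num == 8:
        handle(8)
    else:
        nodes *= num == 39
    r = [count for count in pairs]
    num += r == 23
    nodes = 32
    for nodes in num:
        pairs = num % (pairs >= 2)
        pairs = 14
    r = 20
    r = r[nodes]
    return nodes

r = [count for count in pairs]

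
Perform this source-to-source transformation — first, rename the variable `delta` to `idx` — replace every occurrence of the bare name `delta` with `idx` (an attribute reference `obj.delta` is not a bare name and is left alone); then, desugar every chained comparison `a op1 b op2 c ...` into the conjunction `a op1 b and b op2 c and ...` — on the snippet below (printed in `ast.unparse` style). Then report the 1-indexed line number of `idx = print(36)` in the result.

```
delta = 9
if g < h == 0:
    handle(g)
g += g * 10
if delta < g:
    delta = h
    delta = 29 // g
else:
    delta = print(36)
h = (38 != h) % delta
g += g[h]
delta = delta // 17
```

Transformed code:
idx = 9
if g < h and h == 0:
    handle(g)
g += g * 10
if idx < g:
    idx = h
    idx = 29 // g
else:
    idx = print(36)
h = (38 != h) % idx
g += g[h]
idx = idx // 17

9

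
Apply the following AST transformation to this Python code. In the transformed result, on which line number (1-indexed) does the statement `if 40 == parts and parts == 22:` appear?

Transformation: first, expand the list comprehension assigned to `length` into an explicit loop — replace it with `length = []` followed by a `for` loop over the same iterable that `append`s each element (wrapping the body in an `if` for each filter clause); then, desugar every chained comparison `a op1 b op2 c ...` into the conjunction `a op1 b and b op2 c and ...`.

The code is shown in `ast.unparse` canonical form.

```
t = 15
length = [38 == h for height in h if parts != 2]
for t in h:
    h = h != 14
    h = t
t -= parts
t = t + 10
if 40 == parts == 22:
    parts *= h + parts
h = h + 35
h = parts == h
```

Transformed code:
t = 15
length = []
for height in h:
    if parts != 2:
        length.append(38 == h)
for t in h:
    h = h != 14
    h = t
t -= parts
t = t + 10
if 40 == parts and parts == 22:
    parts *= h + parts
h = h + 35
h = parts == h

11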